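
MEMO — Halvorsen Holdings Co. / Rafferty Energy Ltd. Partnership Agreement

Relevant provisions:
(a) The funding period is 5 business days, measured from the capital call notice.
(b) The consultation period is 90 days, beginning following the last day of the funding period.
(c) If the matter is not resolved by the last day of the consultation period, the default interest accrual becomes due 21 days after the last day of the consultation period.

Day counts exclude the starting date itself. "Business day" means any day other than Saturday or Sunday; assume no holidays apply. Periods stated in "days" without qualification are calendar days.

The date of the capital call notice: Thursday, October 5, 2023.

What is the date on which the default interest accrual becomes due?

January 31, 2024

The last day of the funding period: counting 5 business days from Thursday, October 5, 2023 (Oct 6, Oct 9, Oct 10, Oct 11, Oct 12, skipping weekends) reaches Thursday, October 12, 2023.
Adding 90 calendar days to October 12, 2023 gives January 10, 2024, which is the last day of the consultation period.
The date on which the default interest accrual becomes due: January 10, 2024 + 21 days = January 31, 2024.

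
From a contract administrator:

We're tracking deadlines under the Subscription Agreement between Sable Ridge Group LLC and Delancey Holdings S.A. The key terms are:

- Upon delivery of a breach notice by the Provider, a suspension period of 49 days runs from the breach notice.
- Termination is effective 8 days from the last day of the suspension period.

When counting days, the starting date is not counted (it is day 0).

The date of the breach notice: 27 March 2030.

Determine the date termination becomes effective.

The last day of the suspension period: 49 calendar days after 27 March 2030 is 15 May 2030.
The date termination becomes effective: 8 calendar days after 15 May 2030 is 23 May 2030.

23 May 2030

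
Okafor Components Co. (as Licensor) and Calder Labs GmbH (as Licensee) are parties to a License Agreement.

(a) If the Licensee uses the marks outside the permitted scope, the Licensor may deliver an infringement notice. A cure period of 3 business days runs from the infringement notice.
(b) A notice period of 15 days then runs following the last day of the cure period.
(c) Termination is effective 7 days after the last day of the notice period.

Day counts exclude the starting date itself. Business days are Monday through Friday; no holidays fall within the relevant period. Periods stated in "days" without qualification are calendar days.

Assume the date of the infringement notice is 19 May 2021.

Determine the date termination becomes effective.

15 June 2021

The last day of the cure period: 3 business days after Wednesday, 19 May 2021, skipping weekends — May 20, May 21, May 24 — lands on Monday, 24 May 2021.
The last day of the notice period: 15 calendar days after 24 May 2021 is 8 June 2021.
The date termination becomes effective: 8 June 2021 + 7 days = 15 June 2021.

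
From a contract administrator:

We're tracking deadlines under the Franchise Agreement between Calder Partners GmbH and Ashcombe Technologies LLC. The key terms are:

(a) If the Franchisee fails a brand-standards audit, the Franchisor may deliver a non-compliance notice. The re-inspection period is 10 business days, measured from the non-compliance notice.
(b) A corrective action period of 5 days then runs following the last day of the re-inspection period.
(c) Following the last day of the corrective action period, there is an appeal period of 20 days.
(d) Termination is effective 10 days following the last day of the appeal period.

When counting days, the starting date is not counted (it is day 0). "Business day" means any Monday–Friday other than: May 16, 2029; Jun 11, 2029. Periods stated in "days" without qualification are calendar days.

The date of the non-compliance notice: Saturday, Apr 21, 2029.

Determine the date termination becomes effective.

From Saturday, Apr 21, 2029, 10 business days (Apr 23, Apr 24, Apr 25, Apr 26, Apr 27, Apr 30, May 1, May 2, May 3, May 4, skipping weekends) brings us to Friday, May 4, 2029, which is the last day of the re-inspection period.
Adding 5 calendar days to May 4, 2029 gives May 9, 2029, which is the last day of the corrective action period.
Adding 20 calendar days to May 9, 2029 gives May 29, 2029, which is the last day of the appeal period.
The date termination becomes effective: May 29, 2029 + 10 days = Jun 8, 2029.

Jun 8, 2029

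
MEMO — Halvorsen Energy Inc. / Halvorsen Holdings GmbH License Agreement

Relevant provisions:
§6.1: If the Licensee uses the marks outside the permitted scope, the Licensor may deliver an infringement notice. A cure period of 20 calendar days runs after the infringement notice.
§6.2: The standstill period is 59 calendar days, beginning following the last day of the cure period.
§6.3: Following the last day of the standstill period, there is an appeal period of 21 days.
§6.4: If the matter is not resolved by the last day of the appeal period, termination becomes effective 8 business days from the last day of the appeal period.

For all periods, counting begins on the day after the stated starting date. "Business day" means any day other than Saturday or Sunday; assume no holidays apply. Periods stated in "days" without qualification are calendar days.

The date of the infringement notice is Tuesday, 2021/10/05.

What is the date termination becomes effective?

2022/01/25

The last day of the cure period: 20 calendar days after 2021/10/05 is 2021/10/25.
Adding 59 calendar days to 2021/10/25 gives 2021/12/23, which is the last day of the standstill period.
The last day of the appeal period: 2021/12/23 + 21 days = 2022/01/13.
The date termination becomes effective: 8 business days after Thursday, 2022/01/13, skipping weekends — Jan 14, Jan 17, Jan 18, Jan 19, Jan 20, Jan 21, Jan 24, Jan 25 — lands on Tuesday, 2022/01/25.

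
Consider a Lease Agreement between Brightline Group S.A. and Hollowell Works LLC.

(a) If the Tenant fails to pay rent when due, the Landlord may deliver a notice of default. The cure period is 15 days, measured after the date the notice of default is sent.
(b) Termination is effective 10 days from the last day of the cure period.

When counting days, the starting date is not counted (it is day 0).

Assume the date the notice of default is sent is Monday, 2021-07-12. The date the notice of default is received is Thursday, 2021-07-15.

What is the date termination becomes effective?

2021-08-06

The last day of the cure period: 2021-07-12 + 15 days = 2021-07-27.
The date termination becomes effective: 10 calendar days after 2021-07-27 is 2021-08-06.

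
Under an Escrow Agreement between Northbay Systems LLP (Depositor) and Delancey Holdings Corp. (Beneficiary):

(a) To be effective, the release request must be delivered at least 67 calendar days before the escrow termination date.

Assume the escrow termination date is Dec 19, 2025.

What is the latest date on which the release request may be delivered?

Oct 13, 2025

Counting back 67 calendar days from Dec 19, 2025 gives Oct 13, 2025.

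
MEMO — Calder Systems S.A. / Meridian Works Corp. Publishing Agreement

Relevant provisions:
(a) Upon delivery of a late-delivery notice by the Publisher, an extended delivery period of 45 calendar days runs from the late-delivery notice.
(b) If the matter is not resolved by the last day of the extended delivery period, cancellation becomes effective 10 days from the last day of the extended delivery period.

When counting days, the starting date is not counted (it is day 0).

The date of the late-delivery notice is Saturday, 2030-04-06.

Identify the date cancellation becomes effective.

The last day of the extended delivery period: 2030-04-06 + 45 days = 2030-05-21.
The date cancellation becomes effective: 10 calendar days after 2030-05-21 is 2030-05-31.

2030-05-31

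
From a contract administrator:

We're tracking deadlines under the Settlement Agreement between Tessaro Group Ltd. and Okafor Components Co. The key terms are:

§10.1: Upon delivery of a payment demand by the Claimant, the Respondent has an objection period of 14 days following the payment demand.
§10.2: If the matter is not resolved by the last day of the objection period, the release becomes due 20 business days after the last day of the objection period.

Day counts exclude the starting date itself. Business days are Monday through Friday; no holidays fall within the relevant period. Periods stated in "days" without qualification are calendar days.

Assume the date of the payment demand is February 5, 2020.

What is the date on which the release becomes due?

Adding 14 calendar days to February 5, 2020 gives February 19, 2020, which is the last day of the objection period.
The date on which the release becomes due: counting 20 business days from Wednesday, February 19, 2020 (Feb 20, Feb 21, Feb 24, Feb 25, …, Mar 16, Mar 17, Mar 18, skipping weekends) reaches Wednesday, March 18, 2020.

March 18, 2020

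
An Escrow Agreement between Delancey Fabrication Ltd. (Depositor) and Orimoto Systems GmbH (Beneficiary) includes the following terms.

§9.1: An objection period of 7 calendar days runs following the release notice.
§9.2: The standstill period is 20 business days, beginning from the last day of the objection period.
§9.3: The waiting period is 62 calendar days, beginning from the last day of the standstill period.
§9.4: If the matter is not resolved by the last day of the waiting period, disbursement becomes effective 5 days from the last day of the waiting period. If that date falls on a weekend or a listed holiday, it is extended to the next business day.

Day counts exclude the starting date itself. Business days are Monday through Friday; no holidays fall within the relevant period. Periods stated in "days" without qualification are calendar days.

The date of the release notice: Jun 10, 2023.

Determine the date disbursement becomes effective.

Sep 19, 2023

The last day of the objection period: Jun 10, 2023 + 7 days = Jun 17, 2023.
The last day of the standstill period: 20 business days after Saturday, Jun 17, 2023, skipping weekends — Jun 19, Jun 20, Jun 21, Jun 22, …, Jul 12, Jul 13, Jul 14 — lands on Friday, Jul 14, 2023.
The last day of the waiting period: Jul 14, 2023 + 62 days = Sep 14, 2023.
Adding 5 calendar days to Sep 14, 2023 gives Sep 19, 2023, which is the date disbursement becomes effective. Sep 19, 2023 is a Tuesday, so no roll-forward applies.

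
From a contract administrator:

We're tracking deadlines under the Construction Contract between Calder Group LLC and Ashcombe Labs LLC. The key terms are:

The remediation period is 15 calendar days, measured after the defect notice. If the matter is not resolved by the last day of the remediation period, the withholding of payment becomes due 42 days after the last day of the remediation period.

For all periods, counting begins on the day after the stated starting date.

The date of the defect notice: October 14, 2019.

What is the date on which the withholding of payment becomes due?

December 10, 2019

The last day of the remediation period: October 14, 2019 + 15 days = October 29, 2019.
The date on which the withholding of payment becomes due: 42 calendar days after October 29, 2019 is December 10, 2019.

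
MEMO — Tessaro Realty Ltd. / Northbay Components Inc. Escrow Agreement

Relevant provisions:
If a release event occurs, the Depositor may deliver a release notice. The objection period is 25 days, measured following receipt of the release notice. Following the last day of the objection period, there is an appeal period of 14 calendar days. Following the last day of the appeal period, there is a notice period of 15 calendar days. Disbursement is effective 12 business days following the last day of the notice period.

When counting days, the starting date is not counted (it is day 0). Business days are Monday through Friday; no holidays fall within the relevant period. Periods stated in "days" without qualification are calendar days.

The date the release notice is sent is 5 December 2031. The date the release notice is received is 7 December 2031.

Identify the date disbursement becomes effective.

Adding 25 calendar days to 7 December 2031 gives 1 January 2032, which is the last day of the objection period.
Adding 14 calendar days to 1 January 2032 gives 15 January 2032, which is the last day of the appeal period.
Adding 15 calendar days to 15 January 2032 gives 30 January 2032, which is the last day of the notice period.
The date disbursement becomes effective: counting 12 business days from Friday, 30 January 2032 (Feb 2, Feb 3, Feb 4, Feb 5, …, Feb 13, Feb 16, Feb 17, skipping weekends) reaches Tuesday, 17 February 2032.

17 February 2032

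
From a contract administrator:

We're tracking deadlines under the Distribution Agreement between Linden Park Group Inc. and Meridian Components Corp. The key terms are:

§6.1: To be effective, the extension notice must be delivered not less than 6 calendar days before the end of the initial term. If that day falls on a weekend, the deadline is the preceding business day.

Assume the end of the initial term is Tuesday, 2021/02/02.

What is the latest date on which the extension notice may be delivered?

Counting back 6 calendar days from 2021/02/02 gives 2021/01/27. That is a Wednesday, so no adjustment is needed.

2021/01/27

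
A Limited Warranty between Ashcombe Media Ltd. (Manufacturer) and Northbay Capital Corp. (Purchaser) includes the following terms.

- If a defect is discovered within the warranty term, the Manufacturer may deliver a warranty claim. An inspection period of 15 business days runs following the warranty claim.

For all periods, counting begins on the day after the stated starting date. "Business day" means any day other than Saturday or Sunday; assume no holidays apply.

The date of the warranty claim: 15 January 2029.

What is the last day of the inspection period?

5 February 2029

From Monday, 15 January 2029, 15 business days (Jan 16, Jan 17, Jan 18, Jan 19, …, Feb 1, Feb 2, Feb 5, skipping weekends) brings us to Monday, 5 February 2029, which is the last day of the inspection period.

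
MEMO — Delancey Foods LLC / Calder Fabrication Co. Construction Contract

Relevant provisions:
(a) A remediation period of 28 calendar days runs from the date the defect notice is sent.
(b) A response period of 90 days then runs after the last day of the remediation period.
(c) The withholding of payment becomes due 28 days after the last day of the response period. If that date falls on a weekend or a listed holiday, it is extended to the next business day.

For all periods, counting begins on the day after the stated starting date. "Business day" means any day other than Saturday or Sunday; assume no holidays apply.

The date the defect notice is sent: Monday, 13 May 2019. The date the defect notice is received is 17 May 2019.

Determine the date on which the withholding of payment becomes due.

7 October 2019

The last day of the remediation period: 28 calendar days after 13 May 2019 is 10 June 2019.
The last day of the response period: 10 June 2019 + 90 days = 8 September 2019.
The date on which the withholding of payment becomes due: 8 September 2019 + 28 days = 6 October 2019. That falls on a Sunday, so it rolls to the next business day, Monday, 7 October 2019.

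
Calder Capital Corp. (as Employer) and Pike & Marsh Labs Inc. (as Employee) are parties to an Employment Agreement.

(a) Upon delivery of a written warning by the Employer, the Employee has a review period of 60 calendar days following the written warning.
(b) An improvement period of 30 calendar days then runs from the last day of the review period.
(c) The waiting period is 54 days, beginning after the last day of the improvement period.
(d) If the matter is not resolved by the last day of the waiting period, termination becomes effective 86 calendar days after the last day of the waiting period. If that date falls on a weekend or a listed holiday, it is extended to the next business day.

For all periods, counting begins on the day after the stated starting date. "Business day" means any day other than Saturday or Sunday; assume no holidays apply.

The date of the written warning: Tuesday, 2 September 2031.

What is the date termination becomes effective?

Adding 60 calendar days to 2 September 2031 gives 1 November 2031, which is the last day of the review period.
The last day of the improvement period: 1 November 2031 + 30 days = 1 December 2031.
Adding 54 calendar days to 1 December 2031 gives 24 January 2032, which is the last day of the waiting period.
Adding 86 calendar days to 24 January 2032 gives 19 April 2032, which is the date termination becomes effective. 19 April 2032 is a Monday, so no roll-forward applies.

19 April 2032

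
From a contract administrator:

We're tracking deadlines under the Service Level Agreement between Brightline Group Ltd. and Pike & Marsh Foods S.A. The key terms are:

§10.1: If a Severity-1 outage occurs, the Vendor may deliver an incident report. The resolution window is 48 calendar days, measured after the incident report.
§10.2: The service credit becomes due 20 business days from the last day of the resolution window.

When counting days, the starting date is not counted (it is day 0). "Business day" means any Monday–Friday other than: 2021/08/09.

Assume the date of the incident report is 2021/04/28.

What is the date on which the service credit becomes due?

Adding 48 calendar days to 2021/04/28 gives 2021/06/15, which is the last day of the resolution window.
The date on which the service credit becomes due: counting 20 business days from Tuesday, 2021/06/15 (Jun 16, Jun 17, Jun 18, Jun 21, …, Jul 9, Jul 12, Jul 13, skipping weekends) reaches Tuesday, 2021/07/13.

2021/07/13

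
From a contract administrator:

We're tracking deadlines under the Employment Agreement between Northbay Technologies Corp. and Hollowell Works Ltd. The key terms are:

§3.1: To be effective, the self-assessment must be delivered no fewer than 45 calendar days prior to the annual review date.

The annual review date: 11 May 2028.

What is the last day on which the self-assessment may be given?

27 March 2028

11 May 2028 minus 45 days is 27 March 2028.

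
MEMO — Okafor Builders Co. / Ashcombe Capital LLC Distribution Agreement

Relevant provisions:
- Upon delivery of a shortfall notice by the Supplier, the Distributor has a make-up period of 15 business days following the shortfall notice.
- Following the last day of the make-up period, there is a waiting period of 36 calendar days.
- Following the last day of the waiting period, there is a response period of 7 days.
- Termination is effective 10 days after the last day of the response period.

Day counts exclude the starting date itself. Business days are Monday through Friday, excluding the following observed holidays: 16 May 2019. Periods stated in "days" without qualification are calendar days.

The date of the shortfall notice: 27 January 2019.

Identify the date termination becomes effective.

9 April 2019

The last day of the make-up period: counting 15 business days from Sunday, 27 January 2019 (Jan 28, Jan 29, Jan 30, Jan 31, …, Feb 13, Feb 14, Feb 15, skipping weekends) reaches Friday, 15 February 2019.
The last day of the waiting period: 15 February 2019 + 36 days = 23 March 2019.
The last day of the response period: 7 calendar days after 23 March 2019 is 30 March 2019.
Adding 10 calendar days to 30 March 2019 gives 9 April 2019, which is the date termination becomes effective.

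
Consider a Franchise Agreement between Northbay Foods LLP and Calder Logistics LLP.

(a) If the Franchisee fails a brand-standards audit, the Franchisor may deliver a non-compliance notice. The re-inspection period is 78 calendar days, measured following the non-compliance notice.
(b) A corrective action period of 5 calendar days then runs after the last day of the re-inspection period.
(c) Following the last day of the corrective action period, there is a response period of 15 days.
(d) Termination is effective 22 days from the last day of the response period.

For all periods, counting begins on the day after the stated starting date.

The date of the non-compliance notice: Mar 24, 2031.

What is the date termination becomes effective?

Jul 22, 2031

Adding 78 calendar days to Mar 24, 2031 gives Jun 10, 2031, which is the last day of the re-inspection period.
The last day of the corrective action period: 5 calendar days after Jun 10, 2031 is Jun 15, 2031.
Adding 15 calendar days to Jun 15, 2031 gives Jun 30, 2031, which is the last day of the response period.
Adding 22 calendar days to Jun 30, 2031 gives Jul 22, 2031, which is the date termination becomes effective.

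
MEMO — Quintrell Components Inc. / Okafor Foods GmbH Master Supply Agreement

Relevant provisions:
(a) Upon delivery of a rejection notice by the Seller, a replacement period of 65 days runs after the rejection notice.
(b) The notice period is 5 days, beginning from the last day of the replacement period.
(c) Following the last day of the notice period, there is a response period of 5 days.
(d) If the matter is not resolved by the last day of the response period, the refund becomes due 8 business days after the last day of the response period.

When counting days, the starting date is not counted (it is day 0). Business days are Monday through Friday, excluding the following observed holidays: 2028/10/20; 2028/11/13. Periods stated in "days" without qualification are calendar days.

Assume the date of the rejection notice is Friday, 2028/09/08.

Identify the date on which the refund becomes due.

The last day of the replacement period: 2028/09/08 + 65 days = 2028/11/12.
The last day of the notice period: 5 calendar days after 2028/11/12 is 2028/11/17.
The last day of the response period: 2028/11/17 + 5 days = 2028/11/22.
The date on which the refund becomes due: counting 8 business days from Wednesday, 2028/11/22 (Nov 23, Nov 24, Nov 27, Nov 28, Nov 29, Nov 30, Dec 1, Dec 4, skipping weekends) reaches Monday, 2028/12/04.

2028/12/04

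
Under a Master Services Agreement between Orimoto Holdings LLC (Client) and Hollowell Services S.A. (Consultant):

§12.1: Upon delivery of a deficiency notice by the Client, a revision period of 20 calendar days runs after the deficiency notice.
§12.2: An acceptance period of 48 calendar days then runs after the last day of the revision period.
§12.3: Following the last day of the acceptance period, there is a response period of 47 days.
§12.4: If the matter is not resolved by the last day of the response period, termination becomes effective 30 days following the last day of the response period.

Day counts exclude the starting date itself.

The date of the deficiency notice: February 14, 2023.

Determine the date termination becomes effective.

July 9, 2023

Adding 20 calendar days to February 14, 2023 gives March 6, 2023, which is the last day of the revision period.
Adding 48 calendar days to March 6, 2023 gives April 23, 2023, which is the last day of the acceptance period.
The last day of the response period: 47 calendar days after April 23, 2023 is June 9, 2023.
The date termination becomes effective: 30 calendar days after June 9, 2023 is July 9, 2023.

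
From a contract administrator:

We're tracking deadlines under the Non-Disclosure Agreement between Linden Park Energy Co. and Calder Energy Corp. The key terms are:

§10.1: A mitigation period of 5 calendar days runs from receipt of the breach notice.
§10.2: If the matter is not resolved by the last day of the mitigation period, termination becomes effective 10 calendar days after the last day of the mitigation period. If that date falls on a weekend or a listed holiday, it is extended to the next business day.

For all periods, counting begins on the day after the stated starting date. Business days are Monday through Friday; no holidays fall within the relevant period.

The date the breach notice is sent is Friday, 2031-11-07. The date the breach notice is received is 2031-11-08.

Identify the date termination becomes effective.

2031-11-24

The last day of the mitigation period: 5 calendar days after 2031-11-08 is 2031-11-13.
The date termination becomes effective: 10 calendar days after 2031-11-13 is 2031-11-23. That falls on a Sunday, so it rolls to the next business day, Monday, 2031-11-24.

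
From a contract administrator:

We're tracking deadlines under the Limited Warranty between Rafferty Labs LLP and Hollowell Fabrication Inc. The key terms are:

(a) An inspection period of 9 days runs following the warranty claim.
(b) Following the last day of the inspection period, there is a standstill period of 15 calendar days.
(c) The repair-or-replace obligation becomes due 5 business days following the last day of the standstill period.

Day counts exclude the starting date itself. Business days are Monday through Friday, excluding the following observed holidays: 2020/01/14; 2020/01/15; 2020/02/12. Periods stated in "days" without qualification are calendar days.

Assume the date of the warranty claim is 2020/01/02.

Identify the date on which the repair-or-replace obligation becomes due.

The last day of the inspection period: 9 calendar days after 2020/01/02 is 2020/01/11.
The last day of the standstill period: 15 calendar days after 2020/01/11 is 2020/01/26.
From Sunday, 2020/01/26, 5 business days (Jan 27, Jan 28, Jan 29, Jan 30, Jan 31, skipping weekends) brings us to Friday, 2020/01/31, which is the date on which the repair-or-replace obligation becomes due.

2020/01/31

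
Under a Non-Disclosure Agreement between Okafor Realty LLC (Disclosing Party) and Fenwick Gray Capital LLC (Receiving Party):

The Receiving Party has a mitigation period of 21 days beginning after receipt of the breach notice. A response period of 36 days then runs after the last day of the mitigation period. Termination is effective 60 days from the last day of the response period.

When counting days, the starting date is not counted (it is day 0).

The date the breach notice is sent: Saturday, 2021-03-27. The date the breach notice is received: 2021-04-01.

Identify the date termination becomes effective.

2021-07-27

The last day of the mitigation period: 2021-04-01 + 21 days = 2021-04-22.
Adding 36 calendar days to 2021-04-22 gives 2021-05-28, which is the last day of the response period.
Adding 60 calendar days to 2021-05-28 gives 2021-07-27, which is the date termination becomes effective.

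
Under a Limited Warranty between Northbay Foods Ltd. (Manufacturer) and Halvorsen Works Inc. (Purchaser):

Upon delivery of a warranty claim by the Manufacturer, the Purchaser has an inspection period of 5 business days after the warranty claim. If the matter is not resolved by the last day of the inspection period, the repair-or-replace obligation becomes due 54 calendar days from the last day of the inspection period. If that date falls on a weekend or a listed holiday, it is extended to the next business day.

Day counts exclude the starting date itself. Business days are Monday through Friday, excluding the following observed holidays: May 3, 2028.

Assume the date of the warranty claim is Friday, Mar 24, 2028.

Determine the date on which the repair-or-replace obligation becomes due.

May 24, 2028

The last day of the inspection period: counting 5 business days from Friday, Mar 24, 2028 (Mar 27, Mar 28, Mar 29, Mar 30, Mar 31, skipping weekends) reaches Friday, Mar 31, 2028.
The date on which the repair-or-replace obligation becomes due: Mar 31, 2028 + 54 days = May 24, 2028. May 24, 2028 is a Wednesday and is not a listed holiday, so no roll-forward applies.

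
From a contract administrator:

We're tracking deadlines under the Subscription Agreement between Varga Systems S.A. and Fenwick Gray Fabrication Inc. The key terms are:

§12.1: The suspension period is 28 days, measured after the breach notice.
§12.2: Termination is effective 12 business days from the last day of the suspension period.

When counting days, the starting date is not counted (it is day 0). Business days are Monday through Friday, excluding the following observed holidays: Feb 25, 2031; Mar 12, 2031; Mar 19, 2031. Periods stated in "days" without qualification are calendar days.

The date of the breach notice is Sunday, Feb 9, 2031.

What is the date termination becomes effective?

Adding 28 calendar days to Feb 9, 2031 gives Mar 9, 2031, which is the last day of the suspension period.
From Sunday, Mar 9, 2031, 12 business days (Mar 10, Mar 11, Mar 13, Mar 14, …, Mar 25, Mar 26, Mar 27, skipping weekends and the listed holidays on Mar 12, Mar 19) brings us to Thursday, Mar 27, 2031, which is the date termination becomes effective.

Mar 27, 2031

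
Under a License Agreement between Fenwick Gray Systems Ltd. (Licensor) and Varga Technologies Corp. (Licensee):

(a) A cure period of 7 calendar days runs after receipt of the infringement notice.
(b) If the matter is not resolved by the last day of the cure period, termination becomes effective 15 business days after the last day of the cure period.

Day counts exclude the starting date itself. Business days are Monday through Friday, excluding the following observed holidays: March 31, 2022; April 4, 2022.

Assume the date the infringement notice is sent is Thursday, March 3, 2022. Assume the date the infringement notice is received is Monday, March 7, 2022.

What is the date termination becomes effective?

April 6, 2022

The last day of the cure period: 7 calendar days after March 7, 2022 is March 14, 2022.
The date termination becomes effective: 15 business days after Monday, March 14, 2022, skipping weekends and the listed holidays on Mar 31, Apr 4 — Mar 15, Mar 16, Mar 17, Mar 18, …, Apr 1, Apr 5, Apr 6 — lands on Wednesday, April 6, 2022.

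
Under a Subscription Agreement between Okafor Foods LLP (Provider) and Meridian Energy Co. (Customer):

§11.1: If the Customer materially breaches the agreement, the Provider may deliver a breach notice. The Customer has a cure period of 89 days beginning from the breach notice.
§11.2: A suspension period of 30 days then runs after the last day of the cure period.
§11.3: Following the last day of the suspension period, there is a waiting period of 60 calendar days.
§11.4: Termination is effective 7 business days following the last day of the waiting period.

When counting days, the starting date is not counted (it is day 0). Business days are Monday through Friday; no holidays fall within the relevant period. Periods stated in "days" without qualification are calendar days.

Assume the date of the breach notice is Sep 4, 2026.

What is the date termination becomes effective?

The last day of the cure period: Sep 4, 2026 + 89 days = Dec 2, 2026.
Adding 30 calendar days to Dec 2, 2026 gives Jan 1, 2027, which is the last day of the suspension period.
The last day of the waiting period: Jan 1, 2027 + 60 days = Mar 2, 2027.
The date termination becomes effective: counting 7 business days from Tuesday, Mar 2, 2027 (Mar 3, Mar 4, Mar 5, Mar 8, Mar 9, Mar 10, Mar 11, skipping weekends) reaches Thursday, Mar 11, 2027.

Mar 11, 2027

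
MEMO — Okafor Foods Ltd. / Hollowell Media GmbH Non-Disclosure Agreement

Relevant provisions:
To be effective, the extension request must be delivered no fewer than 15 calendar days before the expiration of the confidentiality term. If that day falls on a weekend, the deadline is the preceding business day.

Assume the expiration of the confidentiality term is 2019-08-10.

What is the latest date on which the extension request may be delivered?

2019-07-26

Counting back 15 calendar days from 2019-08-10 gives 2019-07-26. That is a Friday, so no adjustment is needed.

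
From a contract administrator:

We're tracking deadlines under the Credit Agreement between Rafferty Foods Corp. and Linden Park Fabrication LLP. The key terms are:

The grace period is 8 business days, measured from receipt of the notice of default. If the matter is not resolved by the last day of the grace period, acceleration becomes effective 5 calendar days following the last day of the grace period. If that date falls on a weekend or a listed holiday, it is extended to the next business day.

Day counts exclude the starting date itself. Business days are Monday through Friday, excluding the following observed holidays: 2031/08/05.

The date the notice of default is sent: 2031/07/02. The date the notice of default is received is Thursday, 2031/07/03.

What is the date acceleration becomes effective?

2031/07/21

From Thursday, 2031/07/03, 8 business days (Jul 4, Jul 7, Jul 8, Jul 9, Jul 10, Jul 11, Jul 14, Jul 15, skipping weekends) brings us to Tuesday, 2031/07/15, which is the last day of the grace period.
The date acceleration becomes effective: 2031/07/15 + 5 days = 2031/07/20. That falls on a Sunday, so it rolls to the next business day, Monday, 2031/07/21.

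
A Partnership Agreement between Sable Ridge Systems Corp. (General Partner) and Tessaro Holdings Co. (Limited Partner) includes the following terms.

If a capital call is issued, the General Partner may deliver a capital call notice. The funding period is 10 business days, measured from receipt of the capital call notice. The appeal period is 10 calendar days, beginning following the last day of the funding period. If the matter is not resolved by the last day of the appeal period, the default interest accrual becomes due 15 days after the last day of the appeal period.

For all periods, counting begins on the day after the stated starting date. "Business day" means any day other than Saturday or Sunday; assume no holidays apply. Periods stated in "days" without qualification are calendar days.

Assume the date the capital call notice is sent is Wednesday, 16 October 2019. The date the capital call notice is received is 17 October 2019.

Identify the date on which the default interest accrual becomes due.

The last day of the funding period: counting 10 business days from Thursday, 17 October 2019 (Oct 18, Oct 21, Oct 22, Oct 23, Oct 24, Oct 25, Oct 28, Oct 29, Oct 30, Oct 31, skipping weekends) reaches Thursday, 31 October 2019.
The last day of the appeal period: 31 October 2019 + 10 days = 10 November 2019.
Adding 15 calendar days to 10 November 2019 gives 25 November 2019, which is the date on which the default interest accrual becomes due.

25 November 2019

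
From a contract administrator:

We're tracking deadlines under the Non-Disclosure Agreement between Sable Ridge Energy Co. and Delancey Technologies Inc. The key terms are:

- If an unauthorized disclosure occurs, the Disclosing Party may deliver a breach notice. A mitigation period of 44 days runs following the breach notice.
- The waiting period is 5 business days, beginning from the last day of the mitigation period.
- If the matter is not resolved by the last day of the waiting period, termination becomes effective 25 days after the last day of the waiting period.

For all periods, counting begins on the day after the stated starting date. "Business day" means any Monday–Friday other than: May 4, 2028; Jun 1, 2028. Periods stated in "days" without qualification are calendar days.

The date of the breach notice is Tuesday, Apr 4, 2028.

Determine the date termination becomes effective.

Jun 19, 2028

The last day of the mitigation period: Apr 4, 2028 + 44 days = May 18, 2028.
The last day of the waiting period: 5 business days after Thursday, May 18, 2028, skipping weekends — May 19, May 22, May 23, May 24, May 25 — lands on Thursday, May 25, 2028.
The date termination becomes effective: May 25, 2028 + 25 days = Jun 19, 2028.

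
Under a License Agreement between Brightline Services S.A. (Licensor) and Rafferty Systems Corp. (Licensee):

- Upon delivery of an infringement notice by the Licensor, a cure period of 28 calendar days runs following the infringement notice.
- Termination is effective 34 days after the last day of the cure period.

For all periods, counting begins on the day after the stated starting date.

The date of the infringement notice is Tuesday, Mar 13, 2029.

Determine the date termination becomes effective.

May 14, 2029

The last day of the cure period: Mar 13, 2029 + 28 days = Apr 10, 2029.
The date termination becomes effective: Apr 10, 2029 + 34 days = May 14, 2029.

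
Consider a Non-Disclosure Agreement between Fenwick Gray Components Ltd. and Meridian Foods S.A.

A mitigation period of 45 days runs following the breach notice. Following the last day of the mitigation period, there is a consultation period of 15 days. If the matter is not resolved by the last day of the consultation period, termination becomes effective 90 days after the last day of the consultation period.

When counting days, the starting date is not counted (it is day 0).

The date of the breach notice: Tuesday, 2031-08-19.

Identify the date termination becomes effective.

2032-01-16

The last day of the mitigation period: 45 calendar days after 2031-08-19 is 2031-10-03.
The last day of the consultation period: 15 calendar days after 2031-10-03 is 2031-10-18.
Adding 90 calendar days to 2031-10-18 gives 2032-01-16, which is the date termination becomes effective.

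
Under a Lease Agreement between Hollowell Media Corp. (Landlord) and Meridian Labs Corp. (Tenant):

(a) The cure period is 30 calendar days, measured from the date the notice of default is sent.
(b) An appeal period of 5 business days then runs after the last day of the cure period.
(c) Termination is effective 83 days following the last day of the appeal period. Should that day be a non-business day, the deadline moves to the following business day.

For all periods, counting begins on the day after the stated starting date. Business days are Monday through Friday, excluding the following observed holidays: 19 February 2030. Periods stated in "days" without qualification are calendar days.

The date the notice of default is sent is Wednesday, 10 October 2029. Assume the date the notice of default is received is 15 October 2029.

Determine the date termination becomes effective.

7 February 2030

The last day of the cure period: 10 October 2029 + 30 days = 9 November 2029.
From Friday, 9 November 2029, 5 business days (Nov 12, Nov 13, Nov 14, Nov 15, Nov 16, skipping weekends) brings us to Friday, 16 November 2029, which is the last day of the appeal period.
The date termination becomes effective: 83 calendar days after 16 November 2029 is 7 February 2030. 7 February 2030 is a Thursday and is not a listed holiday, so no roll-forward applies.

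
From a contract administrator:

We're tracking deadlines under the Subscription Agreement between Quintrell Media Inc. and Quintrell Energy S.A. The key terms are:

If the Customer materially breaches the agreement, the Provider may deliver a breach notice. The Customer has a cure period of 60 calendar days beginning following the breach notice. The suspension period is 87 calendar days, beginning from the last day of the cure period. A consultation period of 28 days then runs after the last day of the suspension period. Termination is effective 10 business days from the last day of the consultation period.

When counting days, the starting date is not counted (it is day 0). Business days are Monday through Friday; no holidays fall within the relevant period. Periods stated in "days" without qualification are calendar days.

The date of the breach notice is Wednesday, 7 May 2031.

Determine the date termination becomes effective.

12 November 2031

Adding 60 calendar days to 7 May 2031 gives 6 July 2031, which is the last day of the cure period.
The last day of the suspension period: 87 calendar days after 6 July 2031 is 1 October 2031.
The last day of the consultation period: 1 October 2031 + 28 days = 29 October 2031.
The date termination becomes effective: 10 business days after Wednesday, 29 October 2031, skipping weekends — Oct 30, Oct 31, Nov 3, Nov 4, Nov 5, Nov 6, Nov 7, Nov 10, Nov 11, Nov 12 — lands on Wednesday, 12 November 2031.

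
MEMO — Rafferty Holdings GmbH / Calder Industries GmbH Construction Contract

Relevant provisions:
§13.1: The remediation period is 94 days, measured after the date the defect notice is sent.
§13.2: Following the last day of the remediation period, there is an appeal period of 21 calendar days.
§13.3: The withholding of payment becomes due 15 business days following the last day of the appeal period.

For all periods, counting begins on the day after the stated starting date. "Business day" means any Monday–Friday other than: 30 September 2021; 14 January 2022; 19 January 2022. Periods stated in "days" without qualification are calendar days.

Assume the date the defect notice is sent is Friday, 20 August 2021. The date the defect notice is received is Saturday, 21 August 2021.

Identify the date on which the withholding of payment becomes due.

3 January 2022

Adding 94 calendar days to 20 August 2021 gives 22 November 2021, which is the last day of the remediation period.
The last day of the appeal period: 21 calendar days after 22 November 2021 is 13 December 2021.
The date on which the withholding of payment becomes due: 15 business days after Monday, 13 December 2021, skipping weekends — Dec 14, Dec 15, Dec 16, Dec 17, …, Dec 30, Dec 31, Jan 3 — lands on Monday, 3 January 2022.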